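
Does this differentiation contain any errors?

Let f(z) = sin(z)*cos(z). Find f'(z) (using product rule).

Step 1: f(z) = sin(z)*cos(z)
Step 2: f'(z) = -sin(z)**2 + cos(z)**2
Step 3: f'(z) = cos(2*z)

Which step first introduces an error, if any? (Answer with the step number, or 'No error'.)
No error

All steps in this derivation are correct.
The final answer f'(z) = cos(2*z) is valid.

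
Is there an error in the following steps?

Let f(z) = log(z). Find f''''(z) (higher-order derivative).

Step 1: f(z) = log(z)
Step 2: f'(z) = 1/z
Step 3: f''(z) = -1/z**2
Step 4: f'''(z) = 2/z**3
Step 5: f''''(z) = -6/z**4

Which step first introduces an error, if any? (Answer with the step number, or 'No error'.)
No error

All steps in this derivation are correct.
The final answer f''''(z) = -6/z**4 is valid.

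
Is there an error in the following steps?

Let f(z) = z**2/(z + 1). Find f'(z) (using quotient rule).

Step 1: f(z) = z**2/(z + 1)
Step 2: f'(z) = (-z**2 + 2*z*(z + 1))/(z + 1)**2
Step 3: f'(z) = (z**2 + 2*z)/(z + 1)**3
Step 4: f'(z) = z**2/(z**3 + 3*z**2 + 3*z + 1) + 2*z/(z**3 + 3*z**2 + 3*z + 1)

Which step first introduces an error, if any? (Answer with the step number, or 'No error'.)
Step 3

Step 3 is incorrect due to a wrong exponent.
The step shows: (z**2 + 2*z)/(z + 1)**3
The correct value should be: (z**2 + 2*z)/(z + 1)**2

Explanation: The exponent -2 on z + 1 was incorrectly written as -3: the term (z**2 + 2*z)/(z + 1)**2 was incorrectly written as (z**2 + 2*z)/(z + 1)**3
The later steps are derived from this incorrect expression, so the error originates in Step 3.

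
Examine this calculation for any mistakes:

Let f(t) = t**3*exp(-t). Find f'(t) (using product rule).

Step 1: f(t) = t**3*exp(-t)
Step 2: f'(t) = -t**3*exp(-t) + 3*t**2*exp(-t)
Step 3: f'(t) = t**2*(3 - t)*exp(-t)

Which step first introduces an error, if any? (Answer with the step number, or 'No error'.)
No error

All steps in this derivation are correct.
The final answer f'(t) = t**2*(3 - t)*exp(-t) is valid.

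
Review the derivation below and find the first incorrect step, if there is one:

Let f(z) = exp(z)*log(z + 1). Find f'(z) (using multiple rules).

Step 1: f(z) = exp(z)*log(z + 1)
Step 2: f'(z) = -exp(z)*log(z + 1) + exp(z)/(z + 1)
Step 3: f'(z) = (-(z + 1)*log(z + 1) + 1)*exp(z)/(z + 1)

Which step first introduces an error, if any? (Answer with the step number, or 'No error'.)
Step 2

Step 2 is incorrect due to a sign flip.
The step shows: -exp(z)*log(z + 1) + exp(z)/(z + 1)
The correct value should be: exp(z)*log(z + 1) + exp(z)/(z + 1)

Explanation: The sign of one term was flipped: the term exp(z)*log(z + 1) was incorrectly written as -exp(z)*log(z + 1)
The later steps are derived from this incorrect expression, so the error originates in Step 2.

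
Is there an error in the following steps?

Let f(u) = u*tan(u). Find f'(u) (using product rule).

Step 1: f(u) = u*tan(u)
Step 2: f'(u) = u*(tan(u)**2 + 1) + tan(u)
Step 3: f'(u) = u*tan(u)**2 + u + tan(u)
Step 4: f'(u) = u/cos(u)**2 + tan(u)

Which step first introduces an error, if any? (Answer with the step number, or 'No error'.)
No error

All steps in this derivation are correct.
The final answer f'(u) = u/cos(u)**2 + tan(u) is valid.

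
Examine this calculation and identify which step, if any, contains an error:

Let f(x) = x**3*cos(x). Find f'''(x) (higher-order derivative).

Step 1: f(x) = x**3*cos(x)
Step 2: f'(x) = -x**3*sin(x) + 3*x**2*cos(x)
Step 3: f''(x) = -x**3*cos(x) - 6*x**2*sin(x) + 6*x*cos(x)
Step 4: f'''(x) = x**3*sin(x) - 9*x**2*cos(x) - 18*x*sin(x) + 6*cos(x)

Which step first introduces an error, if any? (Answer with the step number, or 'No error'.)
No error

All steps in this derivation are correct.
The final answer f'''(x) = x**3*sin(x) - 9*x**2*cos(x) - 18*x*sin(x) + 6*cos(x) is valid.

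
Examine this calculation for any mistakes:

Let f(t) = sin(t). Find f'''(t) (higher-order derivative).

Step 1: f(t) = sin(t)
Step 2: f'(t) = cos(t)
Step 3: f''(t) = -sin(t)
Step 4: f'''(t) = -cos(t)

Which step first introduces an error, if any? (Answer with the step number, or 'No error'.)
No error

All steps in this derivation are correct.
The final answer f'''(t) = -cos(t) is valid.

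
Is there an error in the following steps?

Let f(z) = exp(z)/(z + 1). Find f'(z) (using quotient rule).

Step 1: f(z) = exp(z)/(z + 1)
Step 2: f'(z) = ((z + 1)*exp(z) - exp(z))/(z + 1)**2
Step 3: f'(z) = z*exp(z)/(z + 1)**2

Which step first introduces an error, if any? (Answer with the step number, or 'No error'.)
No error

All steps in this derivation are correct.
The final answer f'(z) = z*exp(z)/(z + 1)**2 is valid.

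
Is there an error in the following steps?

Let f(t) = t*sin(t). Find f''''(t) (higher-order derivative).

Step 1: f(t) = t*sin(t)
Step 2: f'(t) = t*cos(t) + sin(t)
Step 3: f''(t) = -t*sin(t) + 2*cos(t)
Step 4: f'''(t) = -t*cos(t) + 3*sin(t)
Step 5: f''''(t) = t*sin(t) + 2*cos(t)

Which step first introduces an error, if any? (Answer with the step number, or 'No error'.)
Step 4

Step 4 is incorrect due to a sign flip.
The step shows: -t*cos(t) + 3*sin(t)
The correct value should be: -t*cos(t) - 3*sin(t)

Explanation: The sign of one term was flipped: the term -3*sin(t) was incorrectly written as 3*sin(t)
The later steps are derived from this incorrect expression, so the error originates in Step 4.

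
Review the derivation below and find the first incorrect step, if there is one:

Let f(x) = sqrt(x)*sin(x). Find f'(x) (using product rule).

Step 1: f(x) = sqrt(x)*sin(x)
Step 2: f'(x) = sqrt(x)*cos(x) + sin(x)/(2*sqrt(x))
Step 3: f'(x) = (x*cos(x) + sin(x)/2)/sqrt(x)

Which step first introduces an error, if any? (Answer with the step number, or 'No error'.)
No error

All steps in this derivation are correct.
The final answer f'(x) = (x*cos(x) + sin(x)/2)/sqrt(x) is valid.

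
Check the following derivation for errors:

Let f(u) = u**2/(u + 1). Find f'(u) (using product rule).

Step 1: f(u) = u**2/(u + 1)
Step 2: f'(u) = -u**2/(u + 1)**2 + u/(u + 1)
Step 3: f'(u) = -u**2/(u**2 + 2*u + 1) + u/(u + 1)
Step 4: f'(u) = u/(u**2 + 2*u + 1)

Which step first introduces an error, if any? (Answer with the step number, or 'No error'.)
Step 2

Step 2 is incorrect due to a wrong coefficient.
The step shows: -u**2/(u + 1)**2 + u/(u + 1)
The correct value should be: -u**2/(u + 1)**2 + 2*u/(u + 1)

Explanation: The coefficient 2 was incorrectly written as 1: the term 2*u/(u + 1) was incorrectly written as u/(u + 1)
The later steps are derived from this incorrect expression, so the error originates in Step 2.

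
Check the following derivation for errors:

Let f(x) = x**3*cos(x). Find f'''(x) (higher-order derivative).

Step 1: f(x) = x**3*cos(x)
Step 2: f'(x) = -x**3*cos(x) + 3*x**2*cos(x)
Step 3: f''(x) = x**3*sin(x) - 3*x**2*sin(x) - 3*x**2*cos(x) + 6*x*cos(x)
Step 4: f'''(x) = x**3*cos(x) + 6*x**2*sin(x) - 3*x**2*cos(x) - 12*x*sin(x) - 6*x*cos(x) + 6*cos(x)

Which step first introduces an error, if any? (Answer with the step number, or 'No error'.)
Step 2

Step 2 is incorrect due to a wrong trig function.
The step shows: -x**3*cos(x) + 3*x**2*cos(x)
The correct value should be: -x**3*sin(x) + 3*x**2*cos(x)

Explanation: sin(x) was incorrectly written as cos(x): the term -x**3*sin(x) was incorrectly written as -x**3*cos(x)
The later steps are derived from this incorrect expression, so the error originates in Step 2.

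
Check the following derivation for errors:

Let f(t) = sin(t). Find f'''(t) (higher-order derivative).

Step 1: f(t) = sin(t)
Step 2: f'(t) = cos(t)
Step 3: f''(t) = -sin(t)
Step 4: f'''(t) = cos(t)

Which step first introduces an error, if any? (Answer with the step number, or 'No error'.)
Step 4

Step 4 is incorrect due to a sign flip.
The step shows: cos(t)
The correct value should be: -cos(t)

Explanation: The sign of the whole expression was flipped: the term -cos(t) was incorrectly written as cos(t)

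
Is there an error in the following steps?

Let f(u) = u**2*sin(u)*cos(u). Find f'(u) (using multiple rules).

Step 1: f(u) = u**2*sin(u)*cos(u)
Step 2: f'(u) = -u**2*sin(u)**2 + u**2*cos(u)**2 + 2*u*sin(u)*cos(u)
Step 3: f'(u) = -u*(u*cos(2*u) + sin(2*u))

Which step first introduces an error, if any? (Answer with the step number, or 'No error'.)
Step 3

Step 3 is incorrect due to a sign flip.
The step shows: -u*(u*cos(2*u) + sin(2*u))
The correct value should be: u*(u*cos(2*u) + sin(2*u))

Explanation: The sign of the whole expression was flipped: the term u*(u*cos(2*u) + sin(2*u)) was incorrectly written as -u*(u*cos(2*u) + sin(2*u))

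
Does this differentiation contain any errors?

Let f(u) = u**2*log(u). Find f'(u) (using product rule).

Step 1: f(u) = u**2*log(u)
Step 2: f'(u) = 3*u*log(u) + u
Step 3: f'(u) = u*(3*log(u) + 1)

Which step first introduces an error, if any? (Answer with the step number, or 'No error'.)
Step 2

Step 2 is incorrect due to a wrong coefficient.
The step shows: 3*u*log(u) + u
The correct value should be: 2*u*log(u) + u

Explanation: The coefficient 2 was incorrectly written as 3: the term 2*u*log(u) was incorrectly written as 3*u*log(u)
The later steps are derived from this incorrect expression, so the error originates in Step 2.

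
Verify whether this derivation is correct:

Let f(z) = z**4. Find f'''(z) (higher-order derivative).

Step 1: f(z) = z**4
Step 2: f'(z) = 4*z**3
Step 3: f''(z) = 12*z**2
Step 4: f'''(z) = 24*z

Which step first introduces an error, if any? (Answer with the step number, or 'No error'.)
No error

All steps in this derivation are correct.
The final answer f'''(z) = 24*z is valid.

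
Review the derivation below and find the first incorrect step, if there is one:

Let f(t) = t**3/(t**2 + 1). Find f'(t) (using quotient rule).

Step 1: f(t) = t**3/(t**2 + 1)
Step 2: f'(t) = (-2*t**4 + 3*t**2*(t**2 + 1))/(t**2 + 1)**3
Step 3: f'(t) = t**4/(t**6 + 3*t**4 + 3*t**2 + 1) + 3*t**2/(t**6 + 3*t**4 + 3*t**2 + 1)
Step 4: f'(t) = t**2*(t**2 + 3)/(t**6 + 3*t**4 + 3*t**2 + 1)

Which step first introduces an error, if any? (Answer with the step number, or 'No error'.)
Step 2

Step 2 is incorrect due to a wrong exponent.
The step shows: (-2*t**4 + 3*t**2*(t**2 + 1))/(t**2 + 1)**3
The correct value should be: (-2*t**4 + 3*t**2*(t**2 + 1))/(t**2 + 1)**2

Explanation: The exponent -2 on t**2 + 1 was incorrectly written as -3: the term (-2*t**4 + 3*t**2*(t**2 + 1))/(t**2 + 1)**2 was incorrectly written as (-2*t**4 + 3*t**2*(t**2 + 1))/(t**2 + 1)**3
The later steps are derived from this incorrect expression, so the error originates in Step 2.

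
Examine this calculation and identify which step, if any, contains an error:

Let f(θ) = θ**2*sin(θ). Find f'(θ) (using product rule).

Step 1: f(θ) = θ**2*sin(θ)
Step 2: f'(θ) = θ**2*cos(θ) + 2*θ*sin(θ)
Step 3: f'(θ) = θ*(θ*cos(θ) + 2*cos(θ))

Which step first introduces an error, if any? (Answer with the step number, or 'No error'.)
Step 3

Step 3 is incorrect due to a wrong trig function.
The step shows: θ*(θ*cos(θ) + 2*cos(θ))
The correct value should be: θ*(θ*cos(θ) + 2*sin(θ))

Explanation: sin(θ) was incorrectly written as cos(θ): the term θ*(θ*cos(θ) + 2*sin(θ)) was incorrectly written as θ*(θ*cos(θ) + 2*cos(θ))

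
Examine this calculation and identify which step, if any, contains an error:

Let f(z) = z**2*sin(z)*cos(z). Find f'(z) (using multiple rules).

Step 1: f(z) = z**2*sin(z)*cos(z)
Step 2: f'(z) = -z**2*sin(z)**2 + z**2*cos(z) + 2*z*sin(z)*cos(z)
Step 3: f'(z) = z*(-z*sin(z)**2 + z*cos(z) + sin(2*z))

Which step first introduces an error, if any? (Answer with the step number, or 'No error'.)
Step 2

Step 2 is incorrect due to a wrong exponent.
The step shows: -z**2*sin(z)**2 + z**2*cos(z) + 2*z*sin(z)*cos(z)
The correct value should be: -z**2*sin(z)**2 + z**2*cos(z)**2 + 2*z*sin(z)*cos(z)

Explanation: The exponent 2 on cos(z) was incorrectly written as 1: the term z**2*cos(z)**2 was incorrectly written as z**2*cos(z)
The later steps are derived from this incorrect expression, so the error originates in Step 2.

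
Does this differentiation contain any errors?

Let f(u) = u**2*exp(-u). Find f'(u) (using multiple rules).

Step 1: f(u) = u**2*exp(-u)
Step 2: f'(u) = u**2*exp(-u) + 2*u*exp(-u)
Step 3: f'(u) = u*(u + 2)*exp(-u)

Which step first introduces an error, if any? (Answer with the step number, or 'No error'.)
Step 2

Step 2 is incorrect due to a sign flip.
The step shows: u**2*exp(-u) + 2*u*exp(-u)
The correct value should be: -u**2*exp(-u) + 2*u*exp(-u)

Explanation: The sign of one term was flipped: the term -u**2*exp(-u) was incorrectly written as u**2*exp(-u)
The later steps are derived from this incorrect expression, so the error originates in Step 2.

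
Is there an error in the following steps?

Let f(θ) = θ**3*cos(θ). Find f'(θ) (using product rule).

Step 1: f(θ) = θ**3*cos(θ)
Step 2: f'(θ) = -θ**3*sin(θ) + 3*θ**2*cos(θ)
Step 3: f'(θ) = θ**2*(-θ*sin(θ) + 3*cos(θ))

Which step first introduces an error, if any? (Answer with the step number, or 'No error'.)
No error

All steps in this derivation are correct.
The final answer f'(θ) = θ**2*(-θ*sin(θ) + 3*cos(θ)) is valid.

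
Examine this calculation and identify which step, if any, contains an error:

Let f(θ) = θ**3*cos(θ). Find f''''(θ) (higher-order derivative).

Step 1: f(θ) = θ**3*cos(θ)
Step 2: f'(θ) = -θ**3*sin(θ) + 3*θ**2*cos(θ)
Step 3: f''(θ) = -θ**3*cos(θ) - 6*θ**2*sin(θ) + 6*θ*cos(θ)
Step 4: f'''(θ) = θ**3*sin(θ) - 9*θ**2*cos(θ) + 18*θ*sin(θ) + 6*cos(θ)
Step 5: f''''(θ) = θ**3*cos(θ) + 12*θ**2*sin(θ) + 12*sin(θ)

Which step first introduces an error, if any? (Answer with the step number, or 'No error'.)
Step 4

Step 4 is incorrect due to a sign flip.
The step shows: θ**3*sin(θ) - 9*θ**2*cos(θ) + 18*θ*sin(θ) + 6*cos(θ)
The correct value should be: θ**3*sin(θ) - 9*θ**2*cos(θ) - 18*θ*sin(θ) + 6*cos(θ)

Explanation: The sign of one term was flipped: the term -18*θ*sin(θ) was incorrectly written as 18*θ*sin(θ)
The later steps are derived from this incorrect expression, so the error originates in Step 4.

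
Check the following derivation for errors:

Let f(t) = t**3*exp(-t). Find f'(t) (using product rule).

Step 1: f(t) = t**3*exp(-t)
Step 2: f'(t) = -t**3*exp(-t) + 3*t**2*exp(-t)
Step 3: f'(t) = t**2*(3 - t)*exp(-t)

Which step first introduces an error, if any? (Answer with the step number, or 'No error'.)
No error

All steps in this derivation are correct.
The final answer f'(t) = t**2*(3 - t)*exp(-t) is valid.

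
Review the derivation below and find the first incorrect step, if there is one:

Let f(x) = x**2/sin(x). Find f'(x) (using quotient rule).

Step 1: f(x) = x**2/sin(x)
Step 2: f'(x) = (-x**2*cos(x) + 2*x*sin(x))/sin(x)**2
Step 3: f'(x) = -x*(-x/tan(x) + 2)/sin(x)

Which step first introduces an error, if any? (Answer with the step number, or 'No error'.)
Step 3

Step 3 is incorrect due to a sign flip.
The step shows: -x*(-x/tan(x) + 2)/sin(x)
The correct value should be: x*(-x/tan(x) + 2)/sin(x)

Explanation: The sign of the whole expression was flipped: the term x*(-x/tan(x) + 2)/sin(x) was incorrectly written as -x*(-x/tan(x) + 2)/sin(x)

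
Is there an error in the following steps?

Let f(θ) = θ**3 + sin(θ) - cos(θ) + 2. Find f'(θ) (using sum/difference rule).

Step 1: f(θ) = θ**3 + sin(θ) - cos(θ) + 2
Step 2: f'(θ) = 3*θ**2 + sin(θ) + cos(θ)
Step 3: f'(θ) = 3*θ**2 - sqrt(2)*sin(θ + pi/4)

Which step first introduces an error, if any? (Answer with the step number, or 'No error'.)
Step 3

Step 3 is incorrect due to a sign flip.
The step shows: 3*θ**2 - sqrt(2)*sin(θ + pi/4)
The correct value should be: 3*θ**2 + sqrt(2)*sin(θ + pi/4)

Explanation: The sign of one term was flipped: the term sqrt(2)*sin(θ + pi/4) was incorrectly written as -sqrt(2)*sin(θ + pi/4)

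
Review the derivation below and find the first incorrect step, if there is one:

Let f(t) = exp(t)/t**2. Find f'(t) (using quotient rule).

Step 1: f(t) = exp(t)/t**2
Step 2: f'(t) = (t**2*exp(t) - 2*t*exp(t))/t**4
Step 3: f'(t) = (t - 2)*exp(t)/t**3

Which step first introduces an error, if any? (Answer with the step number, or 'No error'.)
No error

All steps in this derivation are correct.
The final answer f'(t) = (t - 2)*exp(t)/t**3 is valid.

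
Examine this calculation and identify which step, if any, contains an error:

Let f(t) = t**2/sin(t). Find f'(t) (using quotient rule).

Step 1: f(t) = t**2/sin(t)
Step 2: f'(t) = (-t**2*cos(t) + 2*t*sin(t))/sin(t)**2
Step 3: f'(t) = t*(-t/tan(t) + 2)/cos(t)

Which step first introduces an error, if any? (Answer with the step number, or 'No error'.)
Step 3

Step 3 is incorrect due to a wrong trig function.
The step shows: t*(-t/tan(t) + 2)/cos(t)
The correct value should be: t*(-t/tan(t) + 2)/sin(t)

Explanation: sin(t) was incorrectly written as cos(t): the term t*(-t/tan(t) + 2)/sin(t) was incorrectly written as t*(-t/tan(t) + 2)/cos(t)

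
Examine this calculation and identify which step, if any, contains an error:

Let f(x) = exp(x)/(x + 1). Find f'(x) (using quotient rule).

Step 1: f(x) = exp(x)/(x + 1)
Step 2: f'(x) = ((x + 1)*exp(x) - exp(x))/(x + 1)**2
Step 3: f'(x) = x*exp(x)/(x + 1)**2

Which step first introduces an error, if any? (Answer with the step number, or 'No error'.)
No error

All steps in this derivation are correct.
The final answer f'(x) = x*exp(x)/(x + 1)**2 is valid.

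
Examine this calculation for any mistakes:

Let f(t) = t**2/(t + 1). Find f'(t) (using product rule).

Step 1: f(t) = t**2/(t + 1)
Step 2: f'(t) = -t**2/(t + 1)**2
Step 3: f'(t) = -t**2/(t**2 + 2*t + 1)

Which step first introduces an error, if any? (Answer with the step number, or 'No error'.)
Step 2

Step 2 is incorrect due to a dropped term.
The step shows: -t**2/(t + 1)**2
The correct value should be: -t**2/(t + 1)**2 + 2*t/(t + 1)

Explanation: A term was dropped: the term 2*t/(t + 1) was incorrectly omitted
The later steps are derived from this incorrect expression, so the error originates in Step 2.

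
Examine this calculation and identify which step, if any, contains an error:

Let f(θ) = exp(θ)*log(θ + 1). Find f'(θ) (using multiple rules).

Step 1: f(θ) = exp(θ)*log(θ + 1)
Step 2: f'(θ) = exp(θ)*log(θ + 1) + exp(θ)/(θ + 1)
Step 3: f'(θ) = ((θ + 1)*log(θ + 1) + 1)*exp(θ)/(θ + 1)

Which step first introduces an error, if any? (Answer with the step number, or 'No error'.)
No error

All steps in this derivation are correct.
The final answer f'(θ) = ((θ + 1)*log(θ + 1) + 1)*exp(θ)/(θ + 1) is valid.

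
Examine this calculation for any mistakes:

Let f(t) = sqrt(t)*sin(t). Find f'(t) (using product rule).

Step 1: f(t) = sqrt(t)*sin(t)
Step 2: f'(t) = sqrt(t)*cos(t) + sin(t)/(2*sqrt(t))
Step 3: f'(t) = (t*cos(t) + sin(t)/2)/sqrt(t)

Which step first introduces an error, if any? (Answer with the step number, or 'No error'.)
No error

All steps in this derivation are correct.
The final answer f'(t) = (t*cos(t) + sin(t)/2)/sqrt(t) is valid.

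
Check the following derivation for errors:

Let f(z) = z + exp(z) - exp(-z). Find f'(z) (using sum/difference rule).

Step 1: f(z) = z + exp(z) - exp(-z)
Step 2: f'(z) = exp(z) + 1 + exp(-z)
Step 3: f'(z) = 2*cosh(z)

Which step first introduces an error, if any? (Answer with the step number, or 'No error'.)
Step 3

Step 3 is incorrect due to a dropped term.
The step shows: 2*cosh(z)
The correct value should be: 2*cosh(z) + 1

Explanation: A term was dropped: the term 1 was incorrectly omitted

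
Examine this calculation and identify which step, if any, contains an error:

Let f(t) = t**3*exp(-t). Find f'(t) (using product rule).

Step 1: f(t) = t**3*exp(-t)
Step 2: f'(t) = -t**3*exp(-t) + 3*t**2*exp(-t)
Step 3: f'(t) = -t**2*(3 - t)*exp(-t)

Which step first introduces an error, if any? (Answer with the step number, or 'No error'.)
Step 3

Step 3 is incorrect due to a sign flip.
The step shows: -t**2*(3 - t)*exp(-t)
The correct value should be: t**2*(3 - t)*exp(-t)

Explanation: The sign of the whole expression was flipped: the term t**2*(3 - t)*exp(-t) was incorrectly written as -t**2*(3 - t)*exp(-t)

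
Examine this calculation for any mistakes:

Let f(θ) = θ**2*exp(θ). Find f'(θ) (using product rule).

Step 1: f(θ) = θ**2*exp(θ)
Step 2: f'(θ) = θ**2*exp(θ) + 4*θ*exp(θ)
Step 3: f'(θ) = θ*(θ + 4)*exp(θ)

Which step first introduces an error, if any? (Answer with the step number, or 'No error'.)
Step 2

Step 2 is incorrect due to a wrong coefficient.
The step shows: θ**2*exp(θ) + 4*θ*exp(θ)
The correct value should be: θ**2*exp(θ) + 2*θ*exp(θ)

Explanation: The coefficient 2 was incorrectly written as 4: the term 2*θ*exp(θ) was incorrectly written as 4*θ*exp(θ)
The later steps are derived from this incorrect expression, so the error originates in Step 2.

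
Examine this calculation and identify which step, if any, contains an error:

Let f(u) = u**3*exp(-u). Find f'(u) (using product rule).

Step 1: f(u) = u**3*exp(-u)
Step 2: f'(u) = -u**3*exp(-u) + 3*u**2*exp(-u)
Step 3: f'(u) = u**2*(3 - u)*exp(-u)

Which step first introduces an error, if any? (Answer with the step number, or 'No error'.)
No error

All steps in this derivation are correct.
The final answer f'(u) = u**2*(3 - u)*exp(-u) is valid.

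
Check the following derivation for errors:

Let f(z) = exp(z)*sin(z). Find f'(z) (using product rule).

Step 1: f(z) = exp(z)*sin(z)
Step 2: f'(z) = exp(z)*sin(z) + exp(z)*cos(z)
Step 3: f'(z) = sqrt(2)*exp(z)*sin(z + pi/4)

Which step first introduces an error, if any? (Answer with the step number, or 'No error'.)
No error

All steps in this derivation are correct.
The final answer f'(z) = sqrt(2)*exp(z)*sin(z + pi/4) is valid.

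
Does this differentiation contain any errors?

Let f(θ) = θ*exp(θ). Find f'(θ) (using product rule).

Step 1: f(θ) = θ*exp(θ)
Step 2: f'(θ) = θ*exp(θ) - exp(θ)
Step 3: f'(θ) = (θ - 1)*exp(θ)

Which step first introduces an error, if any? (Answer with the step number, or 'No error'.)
Step 2

Step 2 is incorrect due to a sign flip.
The step shows: θ*exp(θ) - exp(θ)
The correct value should be: θ*exp(θ) + exp(θ)

Explanation: The sign of one term was flipped: the term exp(θ) was incorrectly written as -exp(θ)
The later steps are derived from this incorrect expression, so the error originates in Step 2.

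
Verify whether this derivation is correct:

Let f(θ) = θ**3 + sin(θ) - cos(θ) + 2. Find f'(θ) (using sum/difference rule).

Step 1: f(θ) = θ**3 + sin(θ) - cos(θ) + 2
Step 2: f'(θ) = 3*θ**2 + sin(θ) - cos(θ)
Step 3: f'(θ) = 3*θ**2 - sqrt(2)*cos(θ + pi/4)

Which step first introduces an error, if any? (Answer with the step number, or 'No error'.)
Step 2

Step 2 is incorrect due to a sign flip.
The step shows: 3*θ**2 + sin(θ) - cos(θ)
The correct value should be: 3*θ**2 + sin(θ) + cos(θ)

Explanation: The sign of one term was flipped: the term cos(θ) was incorrectly written as -cos(θ)
The later steps are derived from this incorrect expression, so the error originates in Step 2.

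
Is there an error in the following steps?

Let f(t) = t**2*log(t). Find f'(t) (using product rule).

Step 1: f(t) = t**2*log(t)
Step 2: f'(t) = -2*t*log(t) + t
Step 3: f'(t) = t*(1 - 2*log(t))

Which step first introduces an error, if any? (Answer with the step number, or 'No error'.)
Step 2

Step 2 is incorrect due to a sign flip.
The step shows: -2*t*log(t) + t
The correct value should be: 2*t*log(t) + t

Explanation: The sign of one term was flipped: the term 2*t*log(t) was incorrectly written as -2*t*log(t)
The later steps are derived from this incorrect expression, so the error originates in Step 2.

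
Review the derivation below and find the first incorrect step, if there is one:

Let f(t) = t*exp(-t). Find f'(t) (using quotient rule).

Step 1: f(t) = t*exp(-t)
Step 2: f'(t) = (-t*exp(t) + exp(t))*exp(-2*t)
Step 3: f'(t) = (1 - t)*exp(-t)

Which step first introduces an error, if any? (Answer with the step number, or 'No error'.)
No error

All steps in this derivation are correct.
The final answer f'(t) = (1 - t)*exp(-t) is valid.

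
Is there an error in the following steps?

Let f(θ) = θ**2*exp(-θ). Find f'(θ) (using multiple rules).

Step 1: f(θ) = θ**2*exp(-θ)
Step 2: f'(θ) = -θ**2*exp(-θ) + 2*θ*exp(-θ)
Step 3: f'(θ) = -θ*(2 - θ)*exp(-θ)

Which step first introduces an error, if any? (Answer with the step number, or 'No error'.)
Step 3

Step 3 is incorrect due to a sign flip.
The step shows: -θ*(2 - θ)*exp(-θ)
The correct value should be: θ*(2 - θ)*exp(-θ)

Explanation: The sign of the whole expression was flipped: the term θ*(2 - θ)*exp(-θ) was incorrectly written as -θ*(2 - θ)*exp(-θ)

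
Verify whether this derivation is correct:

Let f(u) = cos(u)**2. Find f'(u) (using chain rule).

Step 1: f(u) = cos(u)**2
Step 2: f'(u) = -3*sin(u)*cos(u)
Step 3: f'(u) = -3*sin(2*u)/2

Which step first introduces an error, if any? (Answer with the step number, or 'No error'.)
Step 2

Step 2 is incorrect due to a wrong coefficient.
The step shows: -3*sin(u)*cos(u)
The correct value should be: -2*sin(u)*cos(u)

Explanation: The coefficient -2 was incorrectly written as -3: the term -2*sin(u)*cos(u) was incorrectly written as -3*sin(u)*cos(u)
The later steps are derived from this incorrect expression, so the error originates in Step 2.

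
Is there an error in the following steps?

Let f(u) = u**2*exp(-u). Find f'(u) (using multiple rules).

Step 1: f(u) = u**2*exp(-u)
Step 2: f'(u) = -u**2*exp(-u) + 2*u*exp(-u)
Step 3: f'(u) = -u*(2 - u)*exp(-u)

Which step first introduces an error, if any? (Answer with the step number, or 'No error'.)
Step 3

Step 3 is incorrect due to a sign flip.
The step shows: -u*(2 - u)*exp(-u)
The correct value should be: u*(2 - u)*exp(-u)

Explanation: The sign of the whole expression was flipped: the term u*(2 - u)*exp(-u) was incorrectly written as -u*(2 - u)*exp(-u)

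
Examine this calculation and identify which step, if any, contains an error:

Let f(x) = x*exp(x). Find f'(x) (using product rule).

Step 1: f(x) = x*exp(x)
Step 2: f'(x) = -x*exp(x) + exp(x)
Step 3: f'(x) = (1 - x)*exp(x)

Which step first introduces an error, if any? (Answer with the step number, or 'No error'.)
Step 2

Step 2 is incorrect due to a sign flip.
The step shows: -x*exp(x) + exp(x)
The correct value should be: x*exp(x) + exp(x)

Explanation: The sign of one term was flipped: the term x*exp(x) was incorrectly written as -x*exp(x)
The later steps are derived from this incorrect expression, so the error originates in Step 2.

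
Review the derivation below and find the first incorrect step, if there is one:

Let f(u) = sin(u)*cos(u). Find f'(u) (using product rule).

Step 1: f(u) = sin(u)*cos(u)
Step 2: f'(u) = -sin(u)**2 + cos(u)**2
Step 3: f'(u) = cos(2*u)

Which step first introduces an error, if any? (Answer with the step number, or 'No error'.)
No error

All steps in this derivation are correct.
The final answer f'(u) = cos(2*u) is valid.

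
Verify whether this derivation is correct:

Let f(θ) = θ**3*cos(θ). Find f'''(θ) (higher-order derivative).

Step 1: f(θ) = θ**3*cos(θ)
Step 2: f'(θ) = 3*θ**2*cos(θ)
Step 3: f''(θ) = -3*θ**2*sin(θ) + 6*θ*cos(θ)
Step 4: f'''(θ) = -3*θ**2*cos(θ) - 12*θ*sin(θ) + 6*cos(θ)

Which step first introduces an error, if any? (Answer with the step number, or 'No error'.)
Step 2

Step 2 is incorrect due to a dropped term.
The step shows: 3*θ**2*cos(θ)
The correct value should be: -θ**3*sin(θ) + 3*θ**2*cos(θ)

Explanation: A term was dropped: the term -θ**3*sin(θ) was incorrectly omitted
The later steps are derived from this incorrect expression, so the error originates in Step 2.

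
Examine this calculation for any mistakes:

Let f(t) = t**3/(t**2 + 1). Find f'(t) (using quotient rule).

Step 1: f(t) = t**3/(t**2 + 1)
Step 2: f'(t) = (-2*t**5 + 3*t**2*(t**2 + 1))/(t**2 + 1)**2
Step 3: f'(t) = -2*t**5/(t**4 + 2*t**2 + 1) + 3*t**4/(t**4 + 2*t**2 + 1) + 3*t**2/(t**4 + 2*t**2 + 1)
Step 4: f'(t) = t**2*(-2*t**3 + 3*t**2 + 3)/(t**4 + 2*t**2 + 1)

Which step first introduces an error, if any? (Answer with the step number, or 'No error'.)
Step 2

Step 2 is incorrect due to a wrong exponent.
The step shows: (-2*t**5 + 3*t**2*(t**2 + 1))/(t**2 + 1)**2
The correct value should be: (-2*t**4 + 3*t**2*(t**2 + 1))/(t**2 + 1)**2

Explanation: The exponent 4 on t was incorrectly written as 5: the term (-2*t**4 + 3*t**2*(t**2 + 1))/(t**2 + 1)**2 was incorrectly written as (-2*t**5 + 3*t**2*(t**2 + 1))/(t**2 + 1)**2
The later steps are derived from this incorrect expression, so the error originates in Step 2.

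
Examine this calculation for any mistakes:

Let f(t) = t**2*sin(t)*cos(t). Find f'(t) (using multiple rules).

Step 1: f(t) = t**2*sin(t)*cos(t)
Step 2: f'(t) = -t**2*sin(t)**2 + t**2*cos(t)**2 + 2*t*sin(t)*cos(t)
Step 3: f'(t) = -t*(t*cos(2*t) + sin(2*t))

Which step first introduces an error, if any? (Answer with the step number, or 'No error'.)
Step 3

Step 3 is incorrect due to a sign flip.
The step shows: -t*(t*cos(2*t) + sin(2*t))
The correct value should be: t*(t*cos(2*t) + sin(2*t))

Explanation: The sign of the whole expression was flipped: the term t*(t*cos(2*t) + sin(2*t)) was incorrectly written as -t*(t*cos(2*t) + sin(2*t))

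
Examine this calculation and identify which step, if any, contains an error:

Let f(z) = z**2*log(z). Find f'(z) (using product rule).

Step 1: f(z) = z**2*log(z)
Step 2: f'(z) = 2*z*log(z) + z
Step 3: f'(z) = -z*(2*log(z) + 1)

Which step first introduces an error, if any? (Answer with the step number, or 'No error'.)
Step 3

Step 3 is incorrect due to a sign flip.
The step shows: -z*(2*log(z) + 1)
The correct value should be: z*(2*log(z) + 1)

Explanation: The sign of the whole expression was flipped: the term z*(2*log(z) + 1) was incorrectly written as -z*(2*log(z) + 1)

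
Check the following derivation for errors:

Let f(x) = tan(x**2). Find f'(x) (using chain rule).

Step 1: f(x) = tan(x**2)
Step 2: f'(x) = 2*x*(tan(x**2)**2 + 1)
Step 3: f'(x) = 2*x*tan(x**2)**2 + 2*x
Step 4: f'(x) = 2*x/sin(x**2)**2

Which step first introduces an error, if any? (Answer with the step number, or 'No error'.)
Step 4

Step 4 is incorrect due to a wrong trig function.
The step shows: 2*x/sin(x**2)**2
The correct value should be: 2*x/cos(x**2)**2

Explanation: cos(x**2) was incorrectly written as sin(x**2): the term 2*x/cos(x**2)**2 was incorrectly written as 2*x/sin(x**2)**2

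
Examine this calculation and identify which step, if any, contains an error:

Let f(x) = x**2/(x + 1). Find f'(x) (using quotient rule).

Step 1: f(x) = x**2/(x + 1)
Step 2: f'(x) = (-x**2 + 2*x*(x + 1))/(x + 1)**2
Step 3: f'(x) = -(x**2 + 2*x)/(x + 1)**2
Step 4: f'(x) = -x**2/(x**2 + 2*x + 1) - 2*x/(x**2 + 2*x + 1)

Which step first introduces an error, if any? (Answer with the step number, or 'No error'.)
Step 3

Step 3 is incorrect due to a sign flip.
The step shows: -(x**2 + 2*x)/(x + 1)**2
The correct value should be: (x**2 + 2*x)/(x + 1)**2

Explanation: The sign of the whole expression was flipped: the term (x**2 + 2*x)/(x + 1)**2 was incorrectly written as -(x**2 + 2*x)/(x + 1)**2
The later steps are derived from this incorrect expression, so the error originates in Step 3.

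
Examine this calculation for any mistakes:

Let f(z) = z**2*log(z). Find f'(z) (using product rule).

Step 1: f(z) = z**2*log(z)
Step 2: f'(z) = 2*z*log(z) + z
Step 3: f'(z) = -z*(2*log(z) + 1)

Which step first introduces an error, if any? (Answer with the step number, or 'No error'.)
Step 3

Step 3 is incorrect due to a sign flip.
The step shows: -z*(2*log(z) + 1)
The correct value should be: z*(2*log(z) + 1)

Explanation: The sign of the whole expression was flipped: the term z*(2*log(z) + 1) was incorrectly written as -z*(2*log(z) + 1)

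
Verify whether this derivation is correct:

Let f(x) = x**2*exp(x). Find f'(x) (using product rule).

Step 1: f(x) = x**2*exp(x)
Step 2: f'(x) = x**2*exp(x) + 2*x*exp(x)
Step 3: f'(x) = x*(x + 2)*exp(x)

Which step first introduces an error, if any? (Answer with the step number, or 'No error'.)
No error

All steps in this derivation are correct.
The final answer f'(x) = x*(x + 2)*exp(x) is valid.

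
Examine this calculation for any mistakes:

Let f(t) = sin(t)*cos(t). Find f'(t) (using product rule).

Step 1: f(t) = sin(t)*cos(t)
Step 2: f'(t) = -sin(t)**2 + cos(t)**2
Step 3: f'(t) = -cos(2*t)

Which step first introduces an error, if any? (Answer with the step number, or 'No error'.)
Step 3

Step 3 is incorrect due to a sign flip.
The step shows: -cos(2*t)
The correct value should be: cos(2*t)

Explanation: The sign of the whole expression was flipped: the term cos(2*t) was incorrectly written as -cos(2*t)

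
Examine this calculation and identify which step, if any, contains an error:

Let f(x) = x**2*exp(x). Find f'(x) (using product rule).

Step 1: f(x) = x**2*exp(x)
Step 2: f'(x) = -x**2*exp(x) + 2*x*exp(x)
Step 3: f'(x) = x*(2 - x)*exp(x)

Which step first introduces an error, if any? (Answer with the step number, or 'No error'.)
Step 2

Step 2 is incorrect due to a sign flip.
The step shows: -x**2*exp(x) + 2*x*exp(x)
The correct value should be: x**2*exp(x) + 2*x*exp(x)

Explanation: The sign of one term was flipped: the term x**2*exp(x) was incorrectly written as -x**2*exp(x)
The later steps are derived from this incorrect expression, so the error originates in Step 2.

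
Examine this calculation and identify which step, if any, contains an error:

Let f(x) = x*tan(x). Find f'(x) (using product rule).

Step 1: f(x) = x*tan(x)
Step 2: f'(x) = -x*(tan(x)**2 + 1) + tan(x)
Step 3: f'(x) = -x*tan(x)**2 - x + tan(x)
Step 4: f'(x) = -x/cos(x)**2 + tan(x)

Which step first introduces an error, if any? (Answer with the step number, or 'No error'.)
Step 2

Step 2 is incorrect due to a sign flip.
The step shows: -x*(tan(x)**2 + 1) + tan(x)
The correct value should be: x*(tan(x)**2 + 1) + tan(x)

Explanation: The sign of one term was flipped: the term x*(tan(x)**2 + 1) was incorrectly written as -x*(tan(x)**2 + 1)
The later steps are derived from this incorrect expression, so the error originates in Step 2.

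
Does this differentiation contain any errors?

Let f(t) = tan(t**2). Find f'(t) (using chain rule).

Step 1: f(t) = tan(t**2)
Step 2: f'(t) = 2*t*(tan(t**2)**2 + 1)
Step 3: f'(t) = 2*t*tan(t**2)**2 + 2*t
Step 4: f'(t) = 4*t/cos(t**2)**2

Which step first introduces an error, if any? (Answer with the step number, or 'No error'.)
Step 4

Step 4 is incorrect due to a wrong coefficient.
The step shows: 4*t/cos(t**2)**2
The correct value should be: 2*t/cos(t**2)**2

Explanation: The coefficient 2 was incorrectly written as 4: the term 2*t/cos(t**2)**2 was incorrectly written as 4*t/cos(t**2)**2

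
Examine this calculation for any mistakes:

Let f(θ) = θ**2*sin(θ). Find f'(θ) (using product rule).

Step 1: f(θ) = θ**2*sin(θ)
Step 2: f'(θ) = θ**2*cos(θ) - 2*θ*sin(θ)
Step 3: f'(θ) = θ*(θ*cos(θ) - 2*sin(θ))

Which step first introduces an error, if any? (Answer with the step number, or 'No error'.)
Step 2

Step 2 is incorrect due to a sign flip.
The step shows: θ**2*cos(θ) - 2*θ*sin(θ)
The correct value should be: θ**2*cos(θ) + 2*θ*sin(θ)

Explanation: The sign of one term was flipped: the term 2*θ*sin(θ) was incorrectly written as -2*θ*sin(θ)
The later steps are derived from this incorrect expression, so the error originates in Step 2.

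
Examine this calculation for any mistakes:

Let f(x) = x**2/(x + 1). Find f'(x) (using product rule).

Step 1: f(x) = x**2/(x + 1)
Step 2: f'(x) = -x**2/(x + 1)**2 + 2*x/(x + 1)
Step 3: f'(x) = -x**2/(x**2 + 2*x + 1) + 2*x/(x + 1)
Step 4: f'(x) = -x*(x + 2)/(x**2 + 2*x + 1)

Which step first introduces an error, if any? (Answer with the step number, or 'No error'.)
Step 4

Step 4 is incorrect due to a sign flip.
The step shows: -x*(x + 2)/(x**2 + 2*x + 1)
The correct value should be: x*(x + 2)/(x**2 + 2*x + 1)

Explanation: The sign of the whole expression was flipped: the term x*(x + 2)/(x**2 + 2*x + 1) was incorrectly written as -x*(x + 2)/(x**2 + 2*x + 1)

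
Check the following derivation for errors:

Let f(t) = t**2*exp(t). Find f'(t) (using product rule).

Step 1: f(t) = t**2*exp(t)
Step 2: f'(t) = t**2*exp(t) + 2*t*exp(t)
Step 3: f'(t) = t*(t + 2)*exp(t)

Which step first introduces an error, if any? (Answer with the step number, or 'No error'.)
No error

All steps in this derivation are correct.
The final answer f'(t) = t*(t + 2)*exp(t) is valid.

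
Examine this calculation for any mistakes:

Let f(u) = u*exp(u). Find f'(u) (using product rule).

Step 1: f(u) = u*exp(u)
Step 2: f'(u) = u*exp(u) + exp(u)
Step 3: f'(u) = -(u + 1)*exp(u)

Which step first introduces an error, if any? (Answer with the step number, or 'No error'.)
Step 3

Step 3 is incorrect due to a sign flip.
The step shows: -(u + 1)*exp(u)
The correct value should be: (u + 1)*exp(u)

Explanation: The sign of the whole expression was flipped: the term (u + 1)*exp(u) was incorrectly written as -(u + 1)*exp(u)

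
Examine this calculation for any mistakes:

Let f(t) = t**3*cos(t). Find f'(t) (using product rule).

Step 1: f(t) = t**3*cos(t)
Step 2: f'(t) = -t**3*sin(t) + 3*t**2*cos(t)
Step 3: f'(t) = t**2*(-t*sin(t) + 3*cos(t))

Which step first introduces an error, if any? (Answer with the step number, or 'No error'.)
No error

All steps in this derivation are correct.
The final answer f'(t) = t**2*(-t*sin(t) + 3*cos(t)) is valid.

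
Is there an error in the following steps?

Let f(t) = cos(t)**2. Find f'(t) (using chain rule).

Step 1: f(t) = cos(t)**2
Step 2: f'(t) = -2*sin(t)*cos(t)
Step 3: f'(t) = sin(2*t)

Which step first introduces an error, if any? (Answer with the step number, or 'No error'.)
Step 3

Step 3 is incorrect due to a sign flip.
The step shows: sin(2*t)
The correct value should be: -sin(2*t)

Explanation: The sign of the whole expression was flipped: the term -sin(2*t) was incorrectly written as sin(2*t)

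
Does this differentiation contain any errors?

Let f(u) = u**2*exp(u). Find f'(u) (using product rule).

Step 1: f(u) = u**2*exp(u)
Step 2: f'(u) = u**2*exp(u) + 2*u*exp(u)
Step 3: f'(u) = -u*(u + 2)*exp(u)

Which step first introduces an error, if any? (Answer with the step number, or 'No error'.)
Step 3

Step 3 is incorrect due to a sign flip.
The step shows: -u*(u + 2)*exp(u)
The correct value should be: u*(u + 2)*exp(u)

Explanation: The sign of the whole expression was flipped: the term u*(u + 2)*exp(u) was incorrectly written as -u*(u + 2)*exp(u)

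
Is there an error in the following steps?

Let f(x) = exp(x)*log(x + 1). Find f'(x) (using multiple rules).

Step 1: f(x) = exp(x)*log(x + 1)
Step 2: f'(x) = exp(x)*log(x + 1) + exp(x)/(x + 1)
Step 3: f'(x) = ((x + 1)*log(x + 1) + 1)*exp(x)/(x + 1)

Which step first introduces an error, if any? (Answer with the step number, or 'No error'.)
No error

All steps in this derivation are correct.
The final answer f'(x) = ((x + 1)*log(x + 1) + 1)*exp(x)/(x + 1) is valid.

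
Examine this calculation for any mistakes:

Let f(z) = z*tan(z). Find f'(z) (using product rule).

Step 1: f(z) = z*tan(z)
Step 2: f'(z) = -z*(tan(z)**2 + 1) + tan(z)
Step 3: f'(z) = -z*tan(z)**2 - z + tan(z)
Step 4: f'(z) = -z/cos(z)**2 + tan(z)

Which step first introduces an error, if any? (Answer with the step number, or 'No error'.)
Step 2

Step 2 is incorrect due to a sign flip.
The step shows: -z*(tan(z)**2 + 1) + tan(z)
The correct value should be: z*(tan(z)**2 + 1) + tan(z)

Explanation: The sign of one term was flipped: the term z*(tan(z)**2 + 1) was incorrectly written as -z*(tan(z)**2 + 1)
The later steps are derived from this incorrect expression, so the error originates in Step 2.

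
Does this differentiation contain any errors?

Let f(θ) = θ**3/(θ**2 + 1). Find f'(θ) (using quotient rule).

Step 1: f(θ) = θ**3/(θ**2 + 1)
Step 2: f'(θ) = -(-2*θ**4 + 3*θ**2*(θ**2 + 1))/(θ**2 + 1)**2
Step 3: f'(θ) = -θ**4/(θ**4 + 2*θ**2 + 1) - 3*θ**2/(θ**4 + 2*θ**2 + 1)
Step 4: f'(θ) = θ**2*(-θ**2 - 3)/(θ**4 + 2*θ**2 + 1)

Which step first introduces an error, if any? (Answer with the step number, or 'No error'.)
Step 2

Step 2 is incorrect due to a sign flip.
The step shows: -(-2*θ**4 + 3*θ**2*(θ**2 + 1))/(θ**2 + 1)**2
The correct value should be: (-2*θ**4 + 3*θ**2*(θ**2 + 1))/(θ**2 + 1)**2

Explanation: The sign of the whole expression was flipped: the term (-2*θ**4 + 3*θ**2*(θ**2 + 1))/(θ**2 + 1)**2 was incorrectly written as -(-2*θ**4 + 3*θ**2*(θ**2 + 1))/(θ**2 + 1)**2
The later steps are derived from this incorrect expression, so the error originates in Step 2.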